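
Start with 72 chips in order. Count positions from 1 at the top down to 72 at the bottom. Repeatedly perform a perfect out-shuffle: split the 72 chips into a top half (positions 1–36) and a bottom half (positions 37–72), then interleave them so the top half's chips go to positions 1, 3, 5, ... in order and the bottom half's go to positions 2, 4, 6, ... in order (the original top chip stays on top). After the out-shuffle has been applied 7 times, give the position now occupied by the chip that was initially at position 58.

55

Track the chip's position through each out-shuffle:
58 → 44 → 16 → 31 → 61 → 50 → 28 → 55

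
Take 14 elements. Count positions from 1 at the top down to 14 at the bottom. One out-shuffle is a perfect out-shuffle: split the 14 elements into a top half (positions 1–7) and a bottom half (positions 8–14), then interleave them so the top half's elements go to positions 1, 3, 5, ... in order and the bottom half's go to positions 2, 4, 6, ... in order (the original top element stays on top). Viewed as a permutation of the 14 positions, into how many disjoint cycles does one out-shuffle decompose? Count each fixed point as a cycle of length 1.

Trace each unvisited position around until it returns:
(1) (2 3 5 9 4 7 ... len 12) (14)
3 cycles in total.

3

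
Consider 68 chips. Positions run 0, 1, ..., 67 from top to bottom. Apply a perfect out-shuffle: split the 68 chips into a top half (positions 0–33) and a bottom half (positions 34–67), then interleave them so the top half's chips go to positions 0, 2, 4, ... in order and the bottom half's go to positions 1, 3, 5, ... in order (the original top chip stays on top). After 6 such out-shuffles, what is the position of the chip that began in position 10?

Track the chip's position through each out-shuffle:
10 → 20 → 40 → 13 → 26 → 52 → 37

37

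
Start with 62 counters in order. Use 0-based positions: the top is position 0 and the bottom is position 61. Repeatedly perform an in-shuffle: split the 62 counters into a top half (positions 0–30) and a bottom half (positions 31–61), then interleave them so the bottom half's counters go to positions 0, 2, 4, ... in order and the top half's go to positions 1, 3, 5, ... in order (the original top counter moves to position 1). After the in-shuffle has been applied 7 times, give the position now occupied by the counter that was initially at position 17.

35

Track the counter's position through each in-shuffle:
17 → 35 → 8 → 17 → 35 → 8 → 17 → 35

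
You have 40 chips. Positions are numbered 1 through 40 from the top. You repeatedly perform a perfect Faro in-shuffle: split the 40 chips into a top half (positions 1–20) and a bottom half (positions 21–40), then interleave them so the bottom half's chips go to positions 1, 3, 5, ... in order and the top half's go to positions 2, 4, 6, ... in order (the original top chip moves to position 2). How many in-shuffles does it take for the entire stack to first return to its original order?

The in-shuffle permutes the 40 positions with cycle lengths [20, 20].
Every chip is home exactly when every cycle has completed a whole number of laps, i.e. after lcm(20) = 20 in-shuffles.

20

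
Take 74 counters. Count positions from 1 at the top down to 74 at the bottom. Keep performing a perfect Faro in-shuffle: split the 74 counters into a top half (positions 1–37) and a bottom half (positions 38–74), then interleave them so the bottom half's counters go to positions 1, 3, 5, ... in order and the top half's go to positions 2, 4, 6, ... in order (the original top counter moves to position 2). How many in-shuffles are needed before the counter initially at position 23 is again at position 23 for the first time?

20

Follow position 23 under repeated in-shuffles:
23 → 46 → 17 → 34 → 68 → 61 → 47 → 19 → 38 → 1 → 2 → 4 → 8 → 16 → 32 → 64 → 53 → 31 → 62 → 49 → 23
It first returns after 20 in-shuffles.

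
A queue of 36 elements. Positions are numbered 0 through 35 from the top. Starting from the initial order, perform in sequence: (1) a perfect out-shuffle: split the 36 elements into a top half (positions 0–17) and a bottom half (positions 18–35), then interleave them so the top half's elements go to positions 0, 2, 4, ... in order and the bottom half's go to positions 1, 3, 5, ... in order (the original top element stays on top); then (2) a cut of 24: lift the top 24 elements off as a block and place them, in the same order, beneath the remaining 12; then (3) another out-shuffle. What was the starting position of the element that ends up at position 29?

Undo the operations in reverse order, starting from position 29:
  undo op 3 (out-shuffle, from bottom half): 29 ← 32
  undo op 2 (cut 24): 32 ← 20
  undo op 1 (out-shuffle, from top half): 20 ← 10
So the element at position 29 came from original position 10.

10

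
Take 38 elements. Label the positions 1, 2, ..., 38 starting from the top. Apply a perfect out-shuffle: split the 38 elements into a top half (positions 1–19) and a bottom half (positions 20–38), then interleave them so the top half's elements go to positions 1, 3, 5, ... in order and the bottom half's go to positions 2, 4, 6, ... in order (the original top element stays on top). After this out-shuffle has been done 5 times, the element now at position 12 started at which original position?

21

Work backwards from position 12, undoing one out-shuffle at a time:
12 ← 25 ← 13 ← 7 ← 4 ← 21
So the element now at position 12 started at position 21.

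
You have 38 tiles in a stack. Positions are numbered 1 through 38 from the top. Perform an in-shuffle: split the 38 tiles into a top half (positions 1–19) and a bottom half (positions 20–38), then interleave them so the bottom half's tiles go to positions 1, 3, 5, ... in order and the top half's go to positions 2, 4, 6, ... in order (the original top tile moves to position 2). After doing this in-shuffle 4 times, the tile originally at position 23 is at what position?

Track the tile's position through each in-shuffle:
23 → 7 → 14 → 28 → 17

17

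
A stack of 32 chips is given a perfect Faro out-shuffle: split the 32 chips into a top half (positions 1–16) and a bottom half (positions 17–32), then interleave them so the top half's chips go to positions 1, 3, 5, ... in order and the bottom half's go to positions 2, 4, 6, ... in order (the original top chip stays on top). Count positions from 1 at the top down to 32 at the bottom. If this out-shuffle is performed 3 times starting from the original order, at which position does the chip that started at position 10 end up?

11

Track the chip's position through each out-shuffle:
10 → 19 → 6 → 11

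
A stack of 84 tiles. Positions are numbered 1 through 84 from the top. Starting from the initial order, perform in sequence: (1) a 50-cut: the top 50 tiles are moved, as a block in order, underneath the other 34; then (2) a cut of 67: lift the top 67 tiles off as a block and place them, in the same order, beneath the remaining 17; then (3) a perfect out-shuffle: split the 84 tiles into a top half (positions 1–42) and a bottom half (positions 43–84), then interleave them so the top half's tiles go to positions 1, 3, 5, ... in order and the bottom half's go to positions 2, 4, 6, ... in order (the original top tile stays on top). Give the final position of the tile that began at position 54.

Track the tile from position 54 forward through each operation:
  after op 1 (cut 50): 54 → 4
  after op 2 (cut 67): 4 → 21
  after op 3 (out-shuffle): 21 → 41

41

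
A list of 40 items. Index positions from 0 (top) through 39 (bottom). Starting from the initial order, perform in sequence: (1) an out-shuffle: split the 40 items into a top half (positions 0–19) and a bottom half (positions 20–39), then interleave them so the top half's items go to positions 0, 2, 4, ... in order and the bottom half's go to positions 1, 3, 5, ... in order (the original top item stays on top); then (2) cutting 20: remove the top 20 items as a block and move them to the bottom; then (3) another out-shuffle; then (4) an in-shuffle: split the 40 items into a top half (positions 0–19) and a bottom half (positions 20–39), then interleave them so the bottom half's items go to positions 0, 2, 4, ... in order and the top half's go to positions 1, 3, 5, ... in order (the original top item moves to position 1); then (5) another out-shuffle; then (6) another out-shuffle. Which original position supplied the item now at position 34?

Undo the operations in reverse order, starting from position 34:
  undo op 6 (out-shuffle, from top half): 34 ← 17
  undo op 5 (out-shuffle, from bottom half): 17 ← 28
  undo op 4 (in-shuffle, from bottom half): 28 ← 34
  undo op 3 (out-shuffle, from top half): 34 ← 17
  undo op 2 (cut 20): 17 ← 37
  undo op 1 (out-shuffle, from bottom half): 37 ← 38
So the item at position 34 came from original position 38.

38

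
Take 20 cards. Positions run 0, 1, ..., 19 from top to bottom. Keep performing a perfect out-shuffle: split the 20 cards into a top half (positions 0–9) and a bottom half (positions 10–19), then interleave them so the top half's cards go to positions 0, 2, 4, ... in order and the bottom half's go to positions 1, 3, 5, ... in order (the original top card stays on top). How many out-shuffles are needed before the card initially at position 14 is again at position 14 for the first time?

Follow position 14 under repeated out-shuffles:
14 → 9 → 18 → 17 → 15 → 11 → 3 → 6 → 12 → 5 → 10 → 1 → 2 → 4 → 8 → 16 → 13 → 7 → 14
It first returns after 18 out-shuffles.

18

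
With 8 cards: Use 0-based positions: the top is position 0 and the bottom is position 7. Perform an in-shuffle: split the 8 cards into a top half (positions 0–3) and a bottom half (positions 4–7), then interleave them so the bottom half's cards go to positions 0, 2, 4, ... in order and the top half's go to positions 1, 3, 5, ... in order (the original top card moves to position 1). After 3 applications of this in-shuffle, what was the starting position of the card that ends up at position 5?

Work backwards from position 5, undoing one in-shuffle at a time:
5 ← 2 ← 5 ← 2
So the card now at position 5 started at position 2.

2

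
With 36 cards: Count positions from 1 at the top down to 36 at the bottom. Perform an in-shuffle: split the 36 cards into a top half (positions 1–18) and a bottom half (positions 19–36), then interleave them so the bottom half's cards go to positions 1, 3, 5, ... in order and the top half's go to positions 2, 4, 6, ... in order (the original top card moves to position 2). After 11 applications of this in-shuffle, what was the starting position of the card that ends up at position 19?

10

Work backwards from position 19, undoing one in-shuffle at a time:
19 ← 28 ← 14 ← 7 ← 22 ← 11 ← 24 ← 12 ← 6 ← 3 ← 20 ← 10
So the card now at position 19 started at position 10.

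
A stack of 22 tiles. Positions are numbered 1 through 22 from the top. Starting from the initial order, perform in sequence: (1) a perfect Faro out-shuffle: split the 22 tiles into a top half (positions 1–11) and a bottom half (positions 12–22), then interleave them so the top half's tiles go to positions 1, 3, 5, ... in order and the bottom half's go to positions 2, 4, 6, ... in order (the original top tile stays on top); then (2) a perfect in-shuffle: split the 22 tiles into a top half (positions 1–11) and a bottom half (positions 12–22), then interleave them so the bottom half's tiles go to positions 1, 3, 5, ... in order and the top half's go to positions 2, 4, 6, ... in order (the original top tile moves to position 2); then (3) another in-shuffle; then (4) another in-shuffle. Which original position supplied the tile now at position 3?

5

Undo the operations in reverse order, starting from position 3:
  undo op 4 (in-shuffle, from bottom half): 3 ← 13
  undo op 3 (in-shuffle, from bottom half): 13 ← 18
  undo op 2 (in-shuffle, from top half): 18 ← 9
  undo op 1 (out-shuffle, from top half): 9 ← 5
So the tile at position 3 came from original position 5.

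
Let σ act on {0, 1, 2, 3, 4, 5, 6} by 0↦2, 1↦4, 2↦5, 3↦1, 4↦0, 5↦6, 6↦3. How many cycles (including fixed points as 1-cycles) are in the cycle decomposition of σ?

1

Cycle decomposition: (0 2 5 6 3 1 4).
1 cycle.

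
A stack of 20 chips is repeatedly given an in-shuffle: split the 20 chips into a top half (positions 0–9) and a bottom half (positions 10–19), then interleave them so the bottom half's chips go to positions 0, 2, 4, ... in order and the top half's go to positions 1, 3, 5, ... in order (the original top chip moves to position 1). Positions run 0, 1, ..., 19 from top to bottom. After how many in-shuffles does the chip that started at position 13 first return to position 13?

2

Follow position 13 under repeated in-shuffles:
13 → 6 → 13
It first returns after 2 in-shuffles.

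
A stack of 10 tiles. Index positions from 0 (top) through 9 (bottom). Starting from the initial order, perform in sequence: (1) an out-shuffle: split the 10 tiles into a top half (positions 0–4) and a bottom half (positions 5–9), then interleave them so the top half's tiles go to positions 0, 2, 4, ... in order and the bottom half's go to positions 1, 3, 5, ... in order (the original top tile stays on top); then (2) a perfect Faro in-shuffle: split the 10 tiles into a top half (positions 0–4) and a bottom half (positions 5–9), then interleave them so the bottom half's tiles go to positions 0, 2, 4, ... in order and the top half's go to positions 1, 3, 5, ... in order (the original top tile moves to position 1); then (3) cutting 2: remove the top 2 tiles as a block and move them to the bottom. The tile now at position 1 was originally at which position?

5

Undo the operations in reverse order, starting from position 1:
  undo op 3 (cut 2): 1 ← 3
  undo op 2 (in-shuffle, from top half): 3 ← 1
  undo op 1 (out-shuffle, from bottom half): 1 ← 5
So the tile at position 1 came from original position 5.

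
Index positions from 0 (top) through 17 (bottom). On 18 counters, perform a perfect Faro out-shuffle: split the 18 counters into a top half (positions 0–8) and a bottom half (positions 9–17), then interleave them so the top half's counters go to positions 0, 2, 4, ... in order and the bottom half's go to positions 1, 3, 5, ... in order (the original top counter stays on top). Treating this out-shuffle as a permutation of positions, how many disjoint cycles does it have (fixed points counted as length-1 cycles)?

4

Trace each unvisited position around until it returns:
(0) (1 2 4 8 16 15 13 9) (3 6 12 7 14 11 5 10) (17)
4 cycles in total.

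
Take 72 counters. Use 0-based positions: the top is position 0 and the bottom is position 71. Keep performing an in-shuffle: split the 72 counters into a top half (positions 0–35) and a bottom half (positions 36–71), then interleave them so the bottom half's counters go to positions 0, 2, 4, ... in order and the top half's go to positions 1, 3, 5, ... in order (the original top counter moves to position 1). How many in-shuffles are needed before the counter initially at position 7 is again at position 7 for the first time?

Follow position 7 under repeated in-shuffles:
7 → 15 → 31 → 63 → 54 → 36 → 0 → 1 → 3 → 7
It first returns after 9 in-shuffles.

9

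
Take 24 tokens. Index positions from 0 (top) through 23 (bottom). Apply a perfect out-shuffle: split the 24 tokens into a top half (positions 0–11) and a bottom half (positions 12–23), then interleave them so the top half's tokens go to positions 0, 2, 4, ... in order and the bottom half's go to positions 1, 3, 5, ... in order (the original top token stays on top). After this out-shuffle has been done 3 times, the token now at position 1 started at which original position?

3

Work backwards from position 1, undoing one out-shuffle at a time:
1 ← 12 ← 6 ← 3
So the token now at position 1 started at position 3.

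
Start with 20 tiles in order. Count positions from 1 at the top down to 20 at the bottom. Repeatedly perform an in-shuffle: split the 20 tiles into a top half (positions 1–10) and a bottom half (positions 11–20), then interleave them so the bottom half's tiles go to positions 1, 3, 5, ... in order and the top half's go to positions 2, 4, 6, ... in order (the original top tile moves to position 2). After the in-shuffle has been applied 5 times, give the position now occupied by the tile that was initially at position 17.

Track the tile's position through each in-shuffle:
17 → 13 → 5 → 10 → 20 → 19

19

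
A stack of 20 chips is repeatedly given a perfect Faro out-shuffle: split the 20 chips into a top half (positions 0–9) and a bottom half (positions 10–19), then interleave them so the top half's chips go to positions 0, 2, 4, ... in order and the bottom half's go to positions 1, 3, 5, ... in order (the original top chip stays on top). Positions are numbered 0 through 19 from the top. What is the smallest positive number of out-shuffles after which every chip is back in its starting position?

18

The out-shuffle permutes the 20 positions with cycle lengths [1, 1, 18].
Every chip is home exactly when every cycle has completed a whole number of laps, i.e. after lcm(1, 18) = 18 out-shuffles.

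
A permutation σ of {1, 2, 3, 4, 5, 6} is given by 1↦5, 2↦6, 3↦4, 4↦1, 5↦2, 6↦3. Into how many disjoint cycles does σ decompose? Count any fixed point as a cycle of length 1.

Cycle decomposition: (1 5 2 6 3 4).
1 cycle.

1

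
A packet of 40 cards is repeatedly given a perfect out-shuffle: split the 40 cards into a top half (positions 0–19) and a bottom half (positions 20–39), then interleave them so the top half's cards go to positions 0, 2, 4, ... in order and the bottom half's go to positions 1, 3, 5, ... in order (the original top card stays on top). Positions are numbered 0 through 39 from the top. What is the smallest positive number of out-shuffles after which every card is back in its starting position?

12

The out-shuffle permutes the 40 positions with cycle lengths [1, 1, 2, 12, 12, 12].
Every card is home exactly when every cycle has completed a whole number of laps, i.e. after lcm(1, 2, 12) = 12 out-shuffles.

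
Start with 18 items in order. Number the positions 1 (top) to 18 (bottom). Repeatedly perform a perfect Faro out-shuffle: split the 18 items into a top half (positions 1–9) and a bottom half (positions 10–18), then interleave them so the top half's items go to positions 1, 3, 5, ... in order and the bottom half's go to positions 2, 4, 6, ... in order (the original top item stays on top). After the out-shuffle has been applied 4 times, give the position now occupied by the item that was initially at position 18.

18

Position 18 is a fixed point of every out-shuffle, so the item never moves.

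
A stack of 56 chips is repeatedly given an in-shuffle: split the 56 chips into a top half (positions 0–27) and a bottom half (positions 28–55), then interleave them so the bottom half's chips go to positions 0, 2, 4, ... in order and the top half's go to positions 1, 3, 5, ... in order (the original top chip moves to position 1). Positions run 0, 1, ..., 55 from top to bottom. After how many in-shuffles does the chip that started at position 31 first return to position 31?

Follow position 31 under repeated in-shuffles:
31 → 6 → 13 → 27 → 55 → 54 → 52 → 48 → 40 → 24 → 49 → 42 → 28 → 0 → 1 → 3 → 7 → 15 → 31
It first returns after 18 in-shuffles.

18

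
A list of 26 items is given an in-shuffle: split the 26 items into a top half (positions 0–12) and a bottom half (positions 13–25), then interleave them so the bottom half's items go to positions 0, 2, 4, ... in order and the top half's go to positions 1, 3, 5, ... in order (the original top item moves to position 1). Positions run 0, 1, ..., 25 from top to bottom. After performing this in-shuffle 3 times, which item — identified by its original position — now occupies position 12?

4

Work backwards from position 12, undoing one in-shuffle at a time:
12 ← 19 ← 9 ← 4
So the item now at position 12 started at position 4.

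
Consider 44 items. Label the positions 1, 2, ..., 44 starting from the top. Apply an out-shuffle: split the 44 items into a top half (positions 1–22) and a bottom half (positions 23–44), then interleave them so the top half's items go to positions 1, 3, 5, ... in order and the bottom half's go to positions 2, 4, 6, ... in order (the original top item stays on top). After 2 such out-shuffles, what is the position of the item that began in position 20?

34

Track the item's position through each out-shuffle:
20 → 39 → 34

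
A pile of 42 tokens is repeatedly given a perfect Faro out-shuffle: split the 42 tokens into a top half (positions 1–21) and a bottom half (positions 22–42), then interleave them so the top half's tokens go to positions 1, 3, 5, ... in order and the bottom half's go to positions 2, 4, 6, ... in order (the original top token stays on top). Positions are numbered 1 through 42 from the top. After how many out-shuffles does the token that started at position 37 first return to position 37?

20

Follow position 37 under repeated out-shuffles:
37 → 32 → 22 → 2 → 3 → 5 → 9 → 17 → 33 → 24 → 6 → 11 → 21 → 41 → 40 → 38 → 34 → 26 → 10 → 19 → 37
It first returns after 20 out-shuffles.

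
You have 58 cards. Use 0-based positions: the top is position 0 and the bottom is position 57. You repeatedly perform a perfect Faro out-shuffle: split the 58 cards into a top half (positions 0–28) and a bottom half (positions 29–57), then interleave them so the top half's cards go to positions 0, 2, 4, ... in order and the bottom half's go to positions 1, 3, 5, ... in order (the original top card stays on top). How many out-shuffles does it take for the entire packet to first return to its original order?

The out-shuffle permutes the 58 positions with cycle lengths [1, 1, 2, 18, 18, 18].
Every card is home exactly when every cycle has completed a whole number of laps, i.e. after lcm(1, 2, 18) = 18 out-shuffles.

18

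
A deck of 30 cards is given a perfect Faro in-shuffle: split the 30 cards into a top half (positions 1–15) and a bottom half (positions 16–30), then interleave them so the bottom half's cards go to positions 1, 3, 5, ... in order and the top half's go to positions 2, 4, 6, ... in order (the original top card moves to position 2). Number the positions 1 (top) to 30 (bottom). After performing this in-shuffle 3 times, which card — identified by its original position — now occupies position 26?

Work backwards from position 26, undoing one in-shuffle at a time:
26 ← 13 ← 22 ← 11
So the card now at position 26 started at position 11.

11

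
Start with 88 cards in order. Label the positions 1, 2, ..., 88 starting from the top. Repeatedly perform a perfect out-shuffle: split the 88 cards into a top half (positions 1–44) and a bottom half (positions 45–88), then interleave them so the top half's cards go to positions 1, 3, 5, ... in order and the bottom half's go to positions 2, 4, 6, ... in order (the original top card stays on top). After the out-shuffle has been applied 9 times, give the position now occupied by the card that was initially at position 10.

85

Track the card's position through each out-shuffle:
10 → 19 → 37 → 73 → 58 → 28 → 55 → 22 → 43 → 85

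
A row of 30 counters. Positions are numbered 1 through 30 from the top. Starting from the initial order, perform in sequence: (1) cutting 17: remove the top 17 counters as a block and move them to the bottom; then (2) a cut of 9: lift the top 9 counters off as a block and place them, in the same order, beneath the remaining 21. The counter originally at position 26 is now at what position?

Track the counter from position 26 forward through each operation:
  after op 1 (cut 17): 26 → 9
  after op 2 (cut 9): 9 → 30

30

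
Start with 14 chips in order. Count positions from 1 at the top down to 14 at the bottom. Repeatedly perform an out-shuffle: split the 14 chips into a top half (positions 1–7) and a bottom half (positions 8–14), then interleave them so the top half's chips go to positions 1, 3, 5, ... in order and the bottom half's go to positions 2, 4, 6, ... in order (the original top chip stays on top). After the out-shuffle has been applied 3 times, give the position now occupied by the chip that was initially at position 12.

Track the chip's position through each out-shuffle:
12 → 10 → 6 → 11

11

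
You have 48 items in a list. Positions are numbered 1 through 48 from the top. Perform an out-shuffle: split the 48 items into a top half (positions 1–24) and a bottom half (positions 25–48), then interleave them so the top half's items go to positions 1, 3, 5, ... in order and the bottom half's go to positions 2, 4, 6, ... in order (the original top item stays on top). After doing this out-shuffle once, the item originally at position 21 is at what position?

41

Track the item's position through each out-shuffle:
21 → 41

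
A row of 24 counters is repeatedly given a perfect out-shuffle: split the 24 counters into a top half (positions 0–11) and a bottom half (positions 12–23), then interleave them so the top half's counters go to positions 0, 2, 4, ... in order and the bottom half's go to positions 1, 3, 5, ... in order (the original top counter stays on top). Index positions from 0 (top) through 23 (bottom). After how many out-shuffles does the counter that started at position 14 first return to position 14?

Follow position 14 under repeated out-shuffles:
14 → 5 → 10 → 20 → 17 → 11 → 22 → 21 → 19 → 15 → 7 → 14
It first returns after 11 out-shuffles.

11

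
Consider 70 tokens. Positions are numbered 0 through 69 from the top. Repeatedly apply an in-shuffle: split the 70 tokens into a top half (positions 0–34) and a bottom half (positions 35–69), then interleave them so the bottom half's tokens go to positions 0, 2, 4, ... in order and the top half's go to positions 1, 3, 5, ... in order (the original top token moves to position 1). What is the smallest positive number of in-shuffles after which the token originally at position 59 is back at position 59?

Follow position 59 under repeated in-shuffles:
59 → 48 → 26 → 53 → 36 → 2 → 5 → 11 → ... → 59 (length 35)
It first returns after 35 in-shuffles.

35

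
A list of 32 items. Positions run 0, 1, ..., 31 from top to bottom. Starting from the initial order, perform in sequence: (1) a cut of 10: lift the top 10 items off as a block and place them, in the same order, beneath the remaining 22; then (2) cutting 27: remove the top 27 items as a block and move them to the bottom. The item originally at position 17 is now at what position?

Track the item from position 17 forward through each operation:
  after op 1 (cut 10): 17 → 7
  after op 2 (cut 27): 7 → 12

12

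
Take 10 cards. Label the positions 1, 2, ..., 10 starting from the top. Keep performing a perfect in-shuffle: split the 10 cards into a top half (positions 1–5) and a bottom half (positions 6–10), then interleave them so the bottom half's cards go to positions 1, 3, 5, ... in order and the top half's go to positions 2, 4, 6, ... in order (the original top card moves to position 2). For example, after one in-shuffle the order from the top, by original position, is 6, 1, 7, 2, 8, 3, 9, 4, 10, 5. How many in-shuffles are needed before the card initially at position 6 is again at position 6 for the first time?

Follow position 6 under repeated in-shuffles:
6 → 1 → 2 → 4 → 8 → 5 → 10 → 9 → 7 → 3 → 6
It first returns after 10 in-shuffles.

10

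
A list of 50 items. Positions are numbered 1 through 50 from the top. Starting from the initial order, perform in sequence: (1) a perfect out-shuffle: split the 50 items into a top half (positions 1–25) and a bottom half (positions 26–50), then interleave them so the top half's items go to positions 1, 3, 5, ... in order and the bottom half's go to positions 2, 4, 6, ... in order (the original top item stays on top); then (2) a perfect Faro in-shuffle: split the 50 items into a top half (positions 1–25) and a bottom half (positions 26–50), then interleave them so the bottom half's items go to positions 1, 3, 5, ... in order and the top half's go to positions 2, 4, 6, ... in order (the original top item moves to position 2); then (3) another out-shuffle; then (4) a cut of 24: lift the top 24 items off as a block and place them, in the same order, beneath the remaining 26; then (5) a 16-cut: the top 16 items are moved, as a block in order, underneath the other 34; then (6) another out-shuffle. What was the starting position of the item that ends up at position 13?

Undo the operations in reverse order, starting from position 13:
  undo op 6 (out-shuffle, from top half): 13 ← 7
  undo op 5 (cut 16): 7 ← 23
  undo op 4 (cut 24): 23 ← 47
  undo op 3 (out-shuffle, from top half): 47 ← 24
  undo op 2 (in-shuffle, from top half): 24 ← 12
  undo op 1 (out-shuffle, from bottom half): 12 ← 31
So the item at position 13 came from original position 31.

31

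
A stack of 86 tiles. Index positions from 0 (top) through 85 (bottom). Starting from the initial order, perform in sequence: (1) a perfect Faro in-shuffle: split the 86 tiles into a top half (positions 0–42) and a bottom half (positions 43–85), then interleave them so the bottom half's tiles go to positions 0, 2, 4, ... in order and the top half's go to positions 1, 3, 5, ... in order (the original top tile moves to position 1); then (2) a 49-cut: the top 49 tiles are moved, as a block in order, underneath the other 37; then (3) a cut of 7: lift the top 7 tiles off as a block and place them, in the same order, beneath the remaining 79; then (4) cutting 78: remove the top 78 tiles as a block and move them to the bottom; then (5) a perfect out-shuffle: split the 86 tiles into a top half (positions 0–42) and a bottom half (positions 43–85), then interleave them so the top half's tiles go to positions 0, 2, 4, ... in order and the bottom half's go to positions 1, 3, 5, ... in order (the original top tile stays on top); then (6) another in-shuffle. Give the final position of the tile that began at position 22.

Track the tile from position 22 forward through each operation:
  after op 1 (in-shuffle): 22 → 45
  after op 2 (cut 49): 45 → 82
  after op 3 (cut 7): 82 → 75
  after op 4 (cut 78): 75 → 83
  after op 5 (out-shuffle): 83 → 81
  after op 6 (in-shuffle): 81 → 76

76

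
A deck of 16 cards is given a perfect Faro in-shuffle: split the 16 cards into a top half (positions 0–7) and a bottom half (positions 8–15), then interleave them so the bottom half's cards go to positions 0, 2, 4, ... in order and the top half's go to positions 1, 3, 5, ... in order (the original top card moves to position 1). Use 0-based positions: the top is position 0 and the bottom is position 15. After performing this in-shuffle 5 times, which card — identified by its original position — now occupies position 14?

Work backwards from position 14, undoing one in-shuffle at a time:
14 ← 15 ← 7 ← 3 ← 1 ← 0
So the card now at position 14 started at position 0.

0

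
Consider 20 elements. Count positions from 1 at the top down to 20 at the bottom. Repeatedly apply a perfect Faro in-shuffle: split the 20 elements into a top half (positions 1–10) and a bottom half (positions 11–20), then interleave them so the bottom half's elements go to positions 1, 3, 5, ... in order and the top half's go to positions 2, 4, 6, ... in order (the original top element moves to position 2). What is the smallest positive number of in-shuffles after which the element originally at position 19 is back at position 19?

Follow position 19 under repeated in-shuffles:
19 → 17 → 13 → 5 → 10 → 20 → 19
It first returns after 6 in-shuffles.

6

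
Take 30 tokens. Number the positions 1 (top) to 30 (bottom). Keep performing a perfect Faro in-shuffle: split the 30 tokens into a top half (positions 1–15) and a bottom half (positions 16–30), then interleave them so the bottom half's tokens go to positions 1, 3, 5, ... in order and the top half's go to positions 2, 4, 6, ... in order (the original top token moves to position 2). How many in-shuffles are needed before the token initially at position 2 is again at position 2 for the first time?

5

Follow position 2 under repeated in-shuffles:
2 → 4 → 8 → 16 → 1 → 2
It first returns after 5 in-shuffles.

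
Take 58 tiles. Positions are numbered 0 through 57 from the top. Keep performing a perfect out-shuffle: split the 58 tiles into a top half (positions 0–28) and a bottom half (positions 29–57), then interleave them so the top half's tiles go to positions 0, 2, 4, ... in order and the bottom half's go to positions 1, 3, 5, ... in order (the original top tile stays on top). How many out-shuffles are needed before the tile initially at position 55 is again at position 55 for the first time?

Follow position 55 under repeated out-shuffles:
55 → 53 → 49 → 41 → 25 → 50 → 43 → 29 → 1 → 2 → 4 → 8 → 16 → 32 → 7 → 14 → 28 → 56 → 55
It first returns after 18 out-shuffles.

18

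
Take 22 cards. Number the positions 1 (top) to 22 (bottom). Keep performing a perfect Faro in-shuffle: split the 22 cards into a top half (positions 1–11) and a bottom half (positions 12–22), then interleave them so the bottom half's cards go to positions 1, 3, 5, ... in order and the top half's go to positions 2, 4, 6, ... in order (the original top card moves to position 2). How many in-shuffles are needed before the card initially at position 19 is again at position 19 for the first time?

11

Follow position 19 under repeated in-shuffles:
19 → 15 → 7 → 14 → 5 → 10 → 20 → 17 → 11 → 22 → 21 → 19
It first returns after 11 in-shuffles.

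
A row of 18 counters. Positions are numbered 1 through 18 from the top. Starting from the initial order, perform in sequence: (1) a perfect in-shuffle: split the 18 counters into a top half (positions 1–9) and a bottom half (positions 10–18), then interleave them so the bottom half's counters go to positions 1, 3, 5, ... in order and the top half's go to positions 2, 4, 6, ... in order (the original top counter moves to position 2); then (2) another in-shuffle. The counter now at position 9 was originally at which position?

7

Undo the operations in reverse order, starting from position 9:
  undo op 2 (in-shuffle, from bottom half): 9 ← 14
  undo op 1 (in-shuffle, from top half): 14 ← 7
So the counter at position 9 came from original position 7.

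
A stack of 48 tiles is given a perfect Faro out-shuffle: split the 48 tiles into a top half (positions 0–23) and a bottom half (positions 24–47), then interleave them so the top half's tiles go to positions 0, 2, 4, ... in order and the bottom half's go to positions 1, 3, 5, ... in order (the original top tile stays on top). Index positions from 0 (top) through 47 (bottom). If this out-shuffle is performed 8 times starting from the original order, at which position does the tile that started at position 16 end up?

7

Track the tile's position through each out-shuffle:
16 → 32 → 17 → 34 → 21 → 42 → 37 → 27 → 7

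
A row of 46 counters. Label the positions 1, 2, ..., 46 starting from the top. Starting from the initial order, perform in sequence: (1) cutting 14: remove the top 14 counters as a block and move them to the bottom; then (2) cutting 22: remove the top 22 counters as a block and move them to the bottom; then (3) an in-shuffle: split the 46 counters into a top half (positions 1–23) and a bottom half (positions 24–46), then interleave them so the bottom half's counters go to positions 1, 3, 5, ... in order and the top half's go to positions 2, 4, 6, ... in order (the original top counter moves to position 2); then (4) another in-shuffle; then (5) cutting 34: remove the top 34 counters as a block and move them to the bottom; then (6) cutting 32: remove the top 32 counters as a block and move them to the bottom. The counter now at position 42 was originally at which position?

40

Undo the operations in reverse order, starting from position 42:
  undo op 6 (cut 32): 42 ← 28
  undo op 5 (cut 34): 28 ← 16
  undo op 4 (in-shuffle, from top half): 16 ← 8
  undo op 3 (in-shuffle, from top half): 8 ← 4
  undo op 2 (cut 22): 4 ← 26
  undo op 1 (cut 14): 26 ← 40
So the counter at position 42 came from original position 40.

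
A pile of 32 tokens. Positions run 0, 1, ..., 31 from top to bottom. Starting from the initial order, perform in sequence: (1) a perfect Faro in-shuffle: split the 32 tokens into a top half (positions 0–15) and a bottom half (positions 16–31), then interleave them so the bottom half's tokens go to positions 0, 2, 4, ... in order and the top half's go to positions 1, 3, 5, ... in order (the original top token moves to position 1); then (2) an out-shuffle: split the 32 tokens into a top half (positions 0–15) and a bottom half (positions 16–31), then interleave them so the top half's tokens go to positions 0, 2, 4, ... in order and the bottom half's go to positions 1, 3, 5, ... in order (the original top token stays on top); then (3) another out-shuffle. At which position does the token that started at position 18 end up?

16

Track the token from position 18 forward through each operation:
  after op 1 (in-shuffle): 18 → 4
  after op 2 (out-shuffle): 4 → 8
  after op 3 (out-shuffle): 8 → 16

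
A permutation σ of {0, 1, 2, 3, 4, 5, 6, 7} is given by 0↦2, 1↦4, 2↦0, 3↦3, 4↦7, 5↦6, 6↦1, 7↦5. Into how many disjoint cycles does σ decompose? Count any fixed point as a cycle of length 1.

Cycle decomposition: (0 2) (1 4 7 5 6) (3).
3 cycles.

3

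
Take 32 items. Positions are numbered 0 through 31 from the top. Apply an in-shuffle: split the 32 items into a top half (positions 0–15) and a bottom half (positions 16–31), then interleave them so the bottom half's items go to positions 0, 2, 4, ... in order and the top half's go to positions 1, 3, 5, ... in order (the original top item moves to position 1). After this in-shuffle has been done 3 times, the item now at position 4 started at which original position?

12

Work backwards from position 4, undoing one in-shuffle at a time:
4 ← 18 ← 25 ← 12
So the item now at position 4 started at position 12.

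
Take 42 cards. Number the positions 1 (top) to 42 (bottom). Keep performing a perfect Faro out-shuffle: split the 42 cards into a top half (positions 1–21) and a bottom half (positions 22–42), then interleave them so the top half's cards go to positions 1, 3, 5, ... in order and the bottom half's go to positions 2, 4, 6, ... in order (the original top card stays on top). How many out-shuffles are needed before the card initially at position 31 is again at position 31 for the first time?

Follow position 31 under repeated out-shuffles:
31 → 20 → 39 → 36 → 30 → 18 → 35 → 28 → 14 → 27 → 12 → 23 → 4 → 7 → 13 → 25 → 8 → 15 → 29 → 16 → 31
It first returns after 20 out-shuffles.

20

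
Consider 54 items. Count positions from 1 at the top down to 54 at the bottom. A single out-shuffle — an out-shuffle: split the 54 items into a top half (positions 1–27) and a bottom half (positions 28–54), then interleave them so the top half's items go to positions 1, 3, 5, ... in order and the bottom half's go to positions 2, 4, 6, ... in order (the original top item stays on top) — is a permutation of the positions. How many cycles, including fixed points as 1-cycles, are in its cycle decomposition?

Trace each unvisited position around until it returns:
(1) (2 3 5 9 17 33 ... len 52) (54)
3 cycles in total.

3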